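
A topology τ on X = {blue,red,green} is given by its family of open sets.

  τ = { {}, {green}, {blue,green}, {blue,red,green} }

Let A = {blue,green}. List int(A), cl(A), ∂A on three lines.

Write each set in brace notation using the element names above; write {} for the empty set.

U open, U⊆A: {}, {green}, {blue,green}. int(A) = ⋃ = {blue,green}
X∖A={red}, int(X∖A)={}, hence cl(A)={blue,red,green}
∂A: remove int from cl → {red}

int(A) = {blue,green}
cl(A)  = {blue,red,green}
∂A     = {red}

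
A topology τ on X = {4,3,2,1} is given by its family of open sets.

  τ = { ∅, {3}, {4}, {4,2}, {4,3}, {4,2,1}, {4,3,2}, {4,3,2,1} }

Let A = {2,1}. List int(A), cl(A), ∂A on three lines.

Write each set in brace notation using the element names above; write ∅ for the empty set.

interior: largest open inside A is ∅ (from ∅)
cl via duality: int({4,3}) = {4,3}, so X∖{4,3} = {2,1}
cl∖int = {2,1}

int(A) = ∅
cl(A)  = {2,1}
∂A     = {2,1}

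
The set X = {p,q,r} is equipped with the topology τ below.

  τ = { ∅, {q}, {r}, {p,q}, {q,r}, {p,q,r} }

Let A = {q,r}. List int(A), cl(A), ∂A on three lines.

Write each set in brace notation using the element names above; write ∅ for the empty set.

int(A) = {q,r}
cl(A)  = {p,q,r}
∂A     = {p}

opens ⊆ A: ∅, {q}, {r}, {q,r}; union → int = {q,r}
complement {p}; its interior ∅; cl(A) = X∖∅ = {p,q,r}
boundary = {p,q,r} ∖ {q,r} = {p}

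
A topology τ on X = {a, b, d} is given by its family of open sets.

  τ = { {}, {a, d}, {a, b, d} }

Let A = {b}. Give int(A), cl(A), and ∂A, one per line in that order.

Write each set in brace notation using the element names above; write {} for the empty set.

int(A) = {}
cl(A)  = {b}
∂A     = {b}

open subsets of A: {}; so int(A) = {}
closure: X∖int(X∖A) = X∖{a, d} = {b}
∂A = {b} minus {} = {b}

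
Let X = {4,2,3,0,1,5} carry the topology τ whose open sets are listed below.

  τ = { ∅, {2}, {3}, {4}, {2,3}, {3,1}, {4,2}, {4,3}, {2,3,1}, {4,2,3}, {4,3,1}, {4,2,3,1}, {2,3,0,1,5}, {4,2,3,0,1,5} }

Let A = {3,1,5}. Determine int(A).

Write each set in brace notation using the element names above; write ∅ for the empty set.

interior: largest open inside A is {3,1} (from ∅, {3}, {3,1})

{3,1}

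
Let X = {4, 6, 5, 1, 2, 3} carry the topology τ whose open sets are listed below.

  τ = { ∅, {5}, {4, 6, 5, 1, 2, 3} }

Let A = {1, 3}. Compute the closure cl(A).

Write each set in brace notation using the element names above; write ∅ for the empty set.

{4, 6, 1, 2, 3}

cl via duality: int({4, 6, 5, 2}) = {5}, so X∖{5} = {4, 6, 1, 2, 3}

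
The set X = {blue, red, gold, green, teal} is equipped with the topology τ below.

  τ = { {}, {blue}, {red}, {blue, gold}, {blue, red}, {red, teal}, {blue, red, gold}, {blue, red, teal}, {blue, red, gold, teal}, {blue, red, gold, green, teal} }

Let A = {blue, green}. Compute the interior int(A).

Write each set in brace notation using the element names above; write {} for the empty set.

open subsets of A: {}, {blue}; so int(A) = {blue}

{blue}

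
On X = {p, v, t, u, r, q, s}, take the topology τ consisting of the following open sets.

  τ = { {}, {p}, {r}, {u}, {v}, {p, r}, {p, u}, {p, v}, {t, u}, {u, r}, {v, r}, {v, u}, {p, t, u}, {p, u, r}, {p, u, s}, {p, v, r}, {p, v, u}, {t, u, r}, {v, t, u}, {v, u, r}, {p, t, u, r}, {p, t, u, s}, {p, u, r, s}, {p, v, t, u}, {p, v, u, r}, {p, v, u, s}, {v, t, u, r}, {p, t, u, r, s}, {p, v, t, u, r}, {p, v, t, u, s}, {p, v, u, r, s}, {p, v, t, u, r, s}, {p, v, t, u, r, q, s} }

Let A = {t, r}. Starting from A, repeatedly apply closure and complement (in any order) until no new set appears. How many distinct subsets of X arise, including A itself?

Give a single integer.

closure: X∖int(X∖A) = X∖{p, v, u, s} = {t, r, q}
Let k=closure and c=complement:
  1. A     = {t, r}
  2. kA    = {t, r, q}
  3. cA    = {p, v, u, q, s}
  4. ckA   = {p, v, u, s}
  5. kcA   = {p, v, t, u, q, s}
  6. ckcA  = {r}
  7. kckcA = {r, q}
  8. ckckcA = {p, v, t, u, s}
— saturated at 8

8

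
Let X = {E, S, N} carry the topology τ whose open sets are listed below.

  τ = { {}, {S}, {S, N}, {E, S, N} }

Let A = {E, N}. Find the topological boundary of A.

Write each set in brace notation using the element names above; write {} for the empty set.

opens ⊆ A: {}; union → int = {}
complement {S}; its interior {S}; cl(A) = X∖{S} = {E, N}
boundary = {E, N} ∖ {} = {E, N}

{E, N}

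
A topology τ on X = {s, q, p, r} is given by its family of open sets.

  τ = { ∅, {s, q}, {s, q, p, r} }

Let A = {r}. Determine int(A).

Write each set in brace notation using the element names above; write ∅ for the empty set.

∅

open subsets of A: ∅; so int(A) = ∅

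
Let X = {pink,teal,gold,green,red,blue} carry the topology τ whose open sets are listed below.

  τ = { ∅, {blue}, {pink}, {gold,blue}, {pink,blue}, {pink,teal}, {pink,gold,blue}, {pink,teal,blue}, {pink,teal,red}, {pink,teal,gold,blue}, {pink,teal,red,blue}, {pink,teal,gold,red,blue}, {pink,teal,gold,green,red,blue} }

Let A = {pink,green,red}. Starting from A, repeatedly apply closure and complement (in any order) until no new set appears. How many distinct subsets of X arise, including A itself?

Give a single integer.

cl via duality: int({teal,gold,blue}) = {gold,blue}, so X∖{gold,blue} = {pink,teal,green,red}
Write k for closure, c for complement:
  1. A     = {pink,green,red}
  2. kA    = {pink,teal,green,red}
  3. cA    = {teal,gold,blue}
  4. ckA   = {gold,blue}
  5. kcA   = {teal,gold,green,red,blue}
  6. kckA  = {gold,green,blue}
  7. ckcA  = {pink}
  8. ckckA = {pink,teal,red}
applying k or c yields no new set

8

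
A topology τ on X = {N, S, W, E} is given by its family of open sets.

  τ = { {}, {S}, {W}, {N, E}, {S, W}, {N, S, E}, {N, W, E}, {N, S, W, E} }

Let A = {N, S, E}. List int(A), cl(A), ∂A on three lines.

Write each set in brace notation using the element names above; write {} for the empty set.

int(A) = {N, S, E}
cl(A)  = {N, S, E}
∂A     = {}

open subsets of A: {}, {S}, {N, E}, {N, S, E}; so int(A) = {N, S, E}
closure: X∖int(X∖A) = X∖{W} = {N, S, E}
∂A = {N, S, E} minus {N, S, E} = {}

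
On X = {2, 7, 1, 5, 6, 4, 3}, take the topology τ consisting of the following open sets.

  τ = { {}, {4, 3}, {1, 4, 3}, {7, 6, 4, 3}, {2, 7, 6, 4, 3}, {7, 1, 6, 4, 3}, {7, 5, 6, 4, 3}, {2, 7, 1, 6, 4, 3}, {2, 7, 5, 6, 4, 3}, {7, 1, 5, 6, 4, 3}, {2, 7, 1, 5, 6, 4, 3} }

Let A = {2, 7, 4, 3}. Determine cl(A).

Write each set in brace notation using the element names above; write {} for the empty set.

{2, 7, 1, 5, 6, 4, 3}

complement {1, 5, 6}; its interior {}; cl(A) = X∖{} = {2, 7, 1, 5, 6, 4, 3}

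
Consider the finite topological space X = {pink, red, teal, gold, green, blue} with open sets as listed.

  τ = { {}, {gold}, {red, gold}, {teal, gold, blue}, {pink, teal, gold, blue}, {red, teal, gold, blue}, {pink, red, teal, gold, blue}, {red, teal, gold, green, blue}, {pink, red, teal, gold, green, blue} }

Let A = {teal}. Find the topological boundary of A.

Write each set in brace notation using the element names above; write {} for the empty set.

interior: largest open inside A is {} (from {})
cl via duality: int({pink, red, gold, green, blue}) = {red, gold}, so X∖{red, gold} = {pink, teal, green, blue}
cl∖int = {pink, teal, green, blue}

{pink, teal, green, blue}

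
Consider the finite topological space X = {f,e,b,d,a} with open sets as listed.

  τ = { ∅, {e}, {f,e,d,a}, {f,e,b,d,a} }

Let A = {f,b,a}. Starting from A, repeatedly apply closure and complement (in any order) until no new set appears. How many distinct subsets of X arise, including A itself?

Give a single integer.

6

cl via duality: int({e,d}) = {e}, so X∖{e} = {f,b,d,a}
Write k for closure, c for complement:
  1. A     = {f,b,a}
  2. kA    = {f,b,d,a}
  3. cA    = {e,d}
  4. ckA   = {e}
  5. kcA   = {f,e,b,d,a}
  6. ckcA  = ∅
applying k or c yields no new set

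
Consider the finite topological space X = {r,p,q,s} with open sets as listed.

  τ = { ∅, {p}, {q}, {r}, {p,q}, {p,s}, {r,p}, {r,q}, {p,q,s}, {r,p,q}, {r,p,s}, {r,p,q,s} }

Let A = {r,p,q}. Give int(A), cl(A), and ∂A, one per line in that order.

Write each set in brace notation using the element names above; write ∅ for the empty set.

U open, U⊆A: ∅, {q}, {r}, {p}, {r,p}, {r,q}, {p,q}, {r,p,q}. int(A) = ⋃ = {r,p,q}
X∖A={s}, int(X∖A)=∅, hence cl(A)={r,p,q,s}
∂A: remove int from cl → {s}

int(A) = {r,p,q}
cl(A)  = {r,p,q,s}
∂A     = {s}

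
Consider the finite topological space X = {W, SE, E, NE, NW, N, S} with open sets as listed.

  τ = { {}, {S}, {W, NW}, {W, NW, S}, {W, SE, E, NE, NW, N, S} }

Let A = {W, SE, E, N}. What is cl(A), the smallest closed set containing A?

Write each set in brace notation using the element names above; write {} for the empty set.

complement {NE, NW, S}; its interior {S}; cl(A) = X∖{S} = {W, SE, E, NE, NW, N}

{W, SE, E, NE, NW, N}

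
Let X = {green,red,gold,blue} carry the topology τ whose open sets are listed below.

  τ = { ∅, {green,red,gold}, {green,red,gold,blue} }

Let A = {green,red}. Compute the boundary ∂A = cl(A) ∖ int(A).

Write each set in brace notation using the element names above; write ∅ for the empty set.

{green,red,gold,blue}

U open, U⊆A: ∅. int(A) = ⋃ = ∅
X∖A={gold,blue}, int(X∖A)=∅, hence cl(A)={green,red,gold,blue}
∂A: remove int from cl → {green,red,gold,blue}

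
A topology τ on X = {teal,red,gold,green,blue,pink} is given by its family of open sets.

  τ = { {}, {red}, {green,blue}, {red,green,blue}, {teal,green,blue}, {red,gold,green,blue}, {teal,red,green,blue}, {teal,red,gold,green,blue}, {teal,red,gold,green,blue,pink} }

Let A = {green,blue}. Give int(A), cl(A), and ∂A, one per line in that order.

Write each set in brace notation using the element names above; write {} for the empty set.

open subsets of A: {}, {green,blue}; so int(A) = {green,blue}
closure: X∖int(X∖A) = X∖{red} = {teal,gold,green,blue,pink}
∂A = {teal,gold,green,blue,pink} minus {green,blue} = {teal,gold,pink}

int(A) = {green,blue}
cl(A)  = {teal,gold,green,blue,pink}
∂A     = {teal,gold,pink}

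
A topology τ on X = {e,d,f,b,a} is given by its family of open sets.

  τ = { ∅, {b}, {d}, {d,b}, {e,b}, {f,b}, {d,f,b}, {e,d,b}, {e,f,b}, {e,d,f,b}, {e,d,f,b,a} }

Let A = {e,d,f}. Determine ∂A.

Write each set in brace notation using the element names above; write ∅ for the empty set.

interior: largest open inside A is {d} (from ∅, {d})
cl via duality: int({b,a}) = {b}, so X∖{b} = {e,d,f,a}
cl∖int = {e,f,a}

{e,f,a}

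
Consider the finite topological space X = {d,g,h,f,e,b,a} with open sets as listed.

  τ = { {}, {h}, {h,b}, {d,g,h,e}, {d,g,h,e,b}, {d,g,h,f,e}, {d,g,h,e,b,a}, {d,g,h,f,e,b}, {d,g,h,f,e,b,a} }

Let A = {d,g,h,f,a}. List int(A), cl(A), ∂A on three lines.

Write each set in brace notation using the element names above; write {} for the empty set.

U open, U⊆A: {}, {h}. int(A) = ⋃ = {h}
X∖A={e,b}, int(X∖A)={}, hence cl(A)={d,g,h,f,e,b,a}
∂A: remove int from cl → {d,g,f,e,b,a}

int(A) = {h}
cl(A)  = {d,g,h,f,e,b,a}
∂A     = {d,g,f,e,b,a}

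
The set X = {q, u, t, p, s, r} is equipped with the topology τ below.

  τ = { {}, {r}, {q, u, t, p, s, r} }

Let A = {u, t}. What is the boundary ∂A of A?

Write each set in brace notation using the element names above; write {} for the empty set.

{q, u, t, p, s}

U open, U⊆A: {}. int(A) = ⋃ = {}
X∖A={q, p, s, r}, int(X∖A)={r}, hence cl(A)={q, u, t, p, s}
∂A: remove int from cl → {q, u, t, p, s}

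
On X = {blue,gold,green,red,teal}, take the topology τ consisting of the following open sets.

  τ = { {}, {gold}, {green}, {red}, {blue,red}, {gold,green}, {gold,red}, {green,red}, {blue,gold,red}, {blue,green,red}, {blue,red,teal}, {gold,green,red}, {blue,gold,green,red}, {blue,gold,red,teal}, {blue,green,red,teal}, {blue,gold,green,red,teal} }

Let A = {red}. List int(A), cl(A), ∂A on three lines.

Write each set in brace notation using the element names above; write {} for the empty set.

U open, U⊆A: {}, {red}. int(A) = ⋃ = {red}
X∖A={blue,gold,green,teal}, int(X∖A)={gold,green}, hence cl(A)={blue,red,teal}
∂A: remove int from cl → {blue,teal}

int(A) = {red}
cl(A)  = {blue,red,teal}
∂A     = {blue,teal}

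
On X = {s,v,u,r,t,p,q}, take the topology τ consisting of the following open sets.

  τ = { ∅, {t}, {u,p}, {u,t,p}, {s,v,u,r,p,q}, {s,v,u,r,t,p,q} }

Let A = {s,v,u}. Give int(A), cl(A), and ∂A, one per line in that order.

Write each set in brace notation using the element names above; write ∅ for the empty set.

int(A) = ∅
cl(A)  = {s,v,u,r,p,q}
∂A     = {s,v,u,r,p,q}

open subsets of A: ∅; so int(A) = ∅
closure: X∖int(X∖A) = X∖{t} = {s,v,u,r,p,q}
∂A = {s,v,u,r,p,q} minus ∅ = {s,v,u,r,p,q}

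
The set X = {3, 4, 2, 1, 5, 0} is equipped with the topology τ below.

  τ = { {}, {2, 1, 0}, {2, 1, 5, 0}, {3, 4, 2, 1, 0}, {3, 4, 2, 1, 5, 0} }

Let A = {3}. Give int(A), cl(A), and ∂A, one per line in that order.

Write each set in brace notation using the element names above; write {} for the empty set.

open subsets of A: {}; so int(A) = {}
closure: X∖int(X∖A) = X∖{2, 1, 5, 0} = {3, 4}
∂A = {3, 4} minus {} = {3, 4}

int(A) = {}
cl(A)  = {3, 4}
∂A     = {3, 4}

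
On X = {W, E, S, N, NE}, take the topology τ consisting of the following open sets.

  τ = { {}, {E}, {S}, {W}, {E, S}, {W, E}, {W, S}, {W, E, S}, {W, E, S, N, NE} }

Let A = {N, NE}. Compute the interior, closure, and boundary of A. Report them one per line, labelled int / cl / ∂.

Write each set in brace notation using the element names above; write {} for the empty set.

int(A) = {}
cl(A)  = {N, NE}
∂A     = {N, NE}

interior: largest open inside A is {} (from {})
cl via duality: int({W, E, S}) = {W, E, S}, so X∖{W, E, S} = {N, NE}
cl∖int = {N, NE}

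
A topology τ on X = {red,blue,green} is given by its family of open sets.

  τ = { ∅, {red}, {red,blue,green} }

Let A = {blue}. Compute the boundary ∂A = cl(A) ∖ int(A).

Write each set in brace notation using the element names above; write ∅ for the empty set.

{blue,green}

open subsets of A: ∅; so int(A) = ∅
closure: X∖int(X∖A) = X∖{red} = {blue,green}
∂A = {blue,green} minus ∅ = {blue,green}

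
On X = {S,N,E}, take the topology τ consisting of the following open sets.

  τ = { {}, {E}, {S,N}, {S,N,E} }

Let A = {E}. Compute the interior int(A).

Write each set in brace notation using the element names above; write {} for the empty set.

open subsets of A: {}, {E}; so int(A) = {E}

{E}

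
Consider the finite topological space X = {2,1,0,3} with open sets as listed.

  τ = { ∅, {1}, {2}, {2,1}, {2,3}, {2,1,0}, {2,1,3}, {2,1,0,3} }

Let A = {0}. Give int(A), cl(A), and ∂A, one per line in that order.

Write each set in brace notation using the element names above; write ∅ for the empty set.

int(A) = ∅
cl(A)  = {0}
∂A     = {0}

opens ⊆ A: ∅; union → int = ∅
complement {2,1,3}; its interior {2,1,3}; cl(A) = X∖{2,1,3} = {0}
boundary = {0} ∖ ∅ = {0}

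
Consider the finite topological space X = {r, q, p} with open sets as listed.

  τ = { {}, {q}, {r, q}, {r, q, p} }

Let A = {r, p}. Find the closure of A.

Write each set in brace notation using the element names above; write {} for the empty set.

{r, p}

X∖A={q}, int(X∖A)={q}, hence cl(A)={r, p}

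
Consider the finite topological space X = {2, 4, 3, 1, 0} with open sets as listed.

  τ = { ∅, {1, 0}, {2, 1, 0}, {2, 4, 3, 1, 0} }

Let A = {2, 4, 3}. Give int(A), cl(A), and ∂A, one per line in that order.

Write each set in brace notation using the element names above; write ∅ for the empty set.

int(A) = ∅
cl(A)  = {2, 4, 3}
∂A     = {2, 4, 3}

interior: largest open inside A is ∅ (from ∅)
cl via duality: int({1, 0}) = {1, 0}, so X∖{1, 0} = {2, 4, 3}
cl∖int = {2, 4, 3}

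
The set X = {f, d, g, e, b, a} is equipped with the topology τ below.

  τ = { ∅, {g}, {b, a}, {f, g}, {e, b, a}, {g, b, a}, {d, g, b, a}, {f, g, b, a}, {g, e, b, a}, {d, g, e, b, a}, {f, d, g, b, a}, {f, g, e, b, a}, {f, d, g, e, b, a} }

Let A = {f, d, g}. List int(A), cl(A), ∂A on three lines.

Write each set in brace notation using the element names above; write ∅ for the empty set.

open subsets of A: ∅, {g}, {f, g}; so int(A) = {f, g}
closure: X∖int(X∖A) = X∖{e, b, a} = {f, d, g}
∂A = {f, d, g} minus {f, g} = {d}

int(A) = {f, g}
cl(A)  = {f, d, g}
∂A     = {d}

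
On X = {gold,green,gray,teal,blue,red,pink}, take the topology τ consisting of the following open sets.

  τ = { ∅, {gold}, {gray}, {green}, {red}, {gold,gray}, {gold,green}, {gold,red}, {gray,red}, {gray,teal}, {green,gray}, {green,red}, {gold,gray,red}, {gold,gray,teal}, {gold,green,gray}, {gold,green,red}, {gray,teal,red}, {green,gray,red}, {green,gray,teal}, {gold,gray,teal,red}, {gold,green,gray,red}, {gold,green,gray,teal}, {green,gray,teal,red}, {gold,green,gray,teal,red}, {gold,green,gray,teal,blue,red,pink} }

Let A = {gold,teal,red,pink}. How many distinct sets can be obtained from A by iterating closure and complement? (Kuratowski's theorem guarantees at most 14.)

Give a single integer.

cl via duality: int({green,gray,blue}) = {green,gray}, so X∖{green,gray} = {gold,teal,blue,red,pink}
Write k for closure, c for complement:
  1. A     = {gold,teal,red,pink}
  2. kA    = {gold,teal,blue,red,pink}
  3. cA    = {green,gray,blue}
  4. ckA   = {green,gray}
  5. kcA   = {green,gray,teal,blue,pink}
  6. ckcA  = {gold,red}
  7. kckcA = {gold,blue,red,pink}
  8. ckckcA = {green,gray,teal}
applying k or c yields no new set

8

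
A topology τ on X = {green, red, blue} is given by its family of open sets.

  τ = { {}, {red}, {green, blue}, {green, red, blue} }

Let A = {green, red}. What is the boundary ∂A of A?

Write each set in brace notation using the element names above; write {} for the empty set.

open subsets of A: {}, {red}; so int(A) = {red}
closure: X∖int(X∖A) = X∖{} = {green, red, blue}
∂A = {green, red, blue} minus {red} = {green, blue}

{green, blue}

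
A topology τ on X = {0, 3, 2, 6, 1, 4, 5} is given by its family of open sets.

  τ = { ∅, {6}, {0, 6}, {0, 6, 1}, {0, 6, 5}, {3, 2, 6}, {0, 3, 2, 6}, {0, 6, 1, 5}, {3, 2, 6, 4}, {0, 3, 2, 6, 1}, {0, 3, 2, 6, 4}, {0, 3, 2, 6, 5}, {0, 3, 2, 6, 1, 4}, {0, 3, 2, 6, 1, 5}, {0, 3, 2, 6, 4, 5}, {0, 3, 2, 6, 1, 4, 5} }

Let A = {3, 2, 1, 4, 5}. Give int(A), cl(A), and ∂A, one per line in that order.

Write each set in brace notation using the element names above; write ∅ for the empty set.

int(A) = ∅
cl(A)  = {3, 2, 1, 4, 5}
∂A     = {3, 2, 1, 4, 5}

open subsets of A: ∅; so int(A) = ∅
closure: X∖int(X∖A) = X∖{0, 6} = {3, 2, 1, 4, 5}
∂A = {3, 2, 1, 4, 5} minus ∅ = {3, 2, 1, 4, 5}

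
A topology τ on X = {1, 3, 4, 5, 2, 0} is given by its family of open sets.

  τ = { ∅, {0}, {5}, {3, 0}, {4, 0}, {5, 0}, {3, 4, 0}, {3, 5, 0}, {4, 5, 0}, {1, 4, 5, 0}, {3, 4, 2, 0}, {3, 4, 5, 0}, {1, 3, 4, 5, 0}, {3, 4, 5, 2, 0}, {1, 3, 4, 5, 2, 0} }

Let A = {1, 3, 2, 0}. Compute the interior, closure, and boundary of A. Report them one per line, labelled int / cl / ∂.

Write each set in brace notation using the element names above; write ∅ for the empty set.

int(A) = {3, 0}
cl(A)  = {1, 3, 4, 2, 0}
∂A     = {1, 4, 2}

U open, U⊆A: ∅, {0}, {3, 0}. int(A) = ⋃ = {3, 0}
X∖A={4, 5}, int(X∖A)={5}, hence cl(A)={1, 3, 4, 2, 0}
∂A: remove int from cl → {1, 4, 2}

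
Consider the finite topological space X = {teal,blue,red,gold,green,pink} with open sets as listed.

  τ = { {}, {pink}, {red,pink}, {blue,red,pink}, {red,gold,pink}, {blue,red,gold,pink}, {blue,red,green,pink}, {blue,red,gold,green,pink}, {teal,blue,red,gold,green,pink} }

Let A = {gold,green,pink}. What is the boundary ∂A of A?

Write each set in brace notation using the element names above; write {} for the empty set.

U open, U⊆A: {}, {pink}. int(A) = ⋃ = {pink}
X∖A={teal,blue,red}, int(X∖A)={}, hence cl(A)={teal,blue,red,gold,green,pink}
∂A: remove int from cl → {teal,blue,red,gold,green}

{teal,blue,red,gold,green}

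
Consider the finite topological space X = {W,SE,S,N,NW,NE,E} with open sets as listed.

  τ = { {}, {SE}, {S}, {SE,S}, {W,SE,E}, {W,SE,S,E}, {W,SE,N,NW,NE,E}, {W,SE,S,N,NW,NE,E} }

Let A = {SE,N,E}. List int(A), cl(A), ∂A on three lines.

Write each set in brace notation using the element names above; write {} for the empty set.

U open, U⊆A: {}, {SE}. int(A) = ⋃ = {SE}
X∖A={W,S,NW,NE}, int(X∖A)={S}, hence cl(A)={W,SE,N,NW,NE,E}
∂A: remove int from cl → {W,N,NW,NE,E}

int(A) = {SE}
cl(A)  = {W,SE,N,NW,NE,E}
∂A     = {W,N,NW,NE,E}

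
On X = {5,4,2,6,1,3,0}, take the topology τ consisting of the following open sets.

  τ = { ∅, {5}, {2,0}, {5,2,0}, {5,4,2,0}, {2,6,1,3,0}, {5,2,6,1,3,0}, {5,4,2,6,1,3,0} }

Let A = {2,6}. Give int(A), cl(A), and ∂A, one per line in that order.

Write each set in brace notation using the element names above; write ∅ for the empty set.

int(A) = ∅
cl(A)  = {4,2,6,1,3,0}
∂A     = {4,2,6,1,3,0}

open subsets of A: ∅; so int(A) = ∅
closure: X∖int(X∖A) = X∖{5} = {4,2,6,1,3,0}
∂A = {4,2,6,1,3,0} minus ∅ = {4,2,6,1,3,0}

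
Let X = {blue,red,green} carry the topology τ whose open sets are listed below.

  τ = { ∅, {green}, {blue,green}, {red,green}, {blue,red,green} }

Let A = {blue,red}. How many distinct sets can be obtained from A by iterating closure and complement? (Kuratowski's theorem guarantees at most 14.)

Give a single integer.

cl via duality: int({green}) = {green}, so X∖{green} = {blue,red}
Write k for closure, c for complement:
  1. A     = {blue,red}
  2. cA    = {green}
  3. kcA   = {blue,red,green}
  4. ckcA  = ∅
applying k or c yields no new set

4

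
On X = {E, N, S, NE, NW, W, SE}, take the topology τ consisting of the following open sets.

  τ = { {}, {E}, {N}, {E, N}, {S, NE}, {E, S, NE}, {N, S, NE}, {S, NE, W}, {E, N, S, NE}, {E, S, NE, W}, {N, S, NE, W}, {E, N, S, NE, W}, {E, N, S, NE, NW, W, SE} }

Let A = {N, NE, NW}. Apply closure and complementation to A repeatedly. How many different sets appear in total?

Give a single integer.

X∖A={E, S, W, SE}, int(X∖A)={E}, hence cl(A)={N, S, NE, NW, W, SE}
Orbit (k=closure, c=complement):
  1. A     = {N, NE, NW}
  2. kA    = {N, S, NE, NW, W, SE}
  3. cA    = {E, S, W, SE}
  4. ckA   = {E}
  5. kcA   = {E, S, NE, NW, W, SE}
  6. kckA  = {E, NW, SE}
  7. ckcA  = {N}
  8. ckckA = {N, S, NE, W}
  9. kckcA = {N, NW, SE}
  10. ckckcA = {E, S, NE, W}
(closed under both — stop)

10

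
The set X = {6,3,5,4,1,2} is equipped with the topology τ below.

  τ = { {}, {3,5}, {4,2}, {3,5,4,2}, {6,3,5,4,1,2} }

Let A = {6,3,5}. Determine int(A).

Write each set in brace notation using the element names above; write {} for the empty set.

interior: largest open inside A is {3,5} (from {}, {3,5})

{3,5}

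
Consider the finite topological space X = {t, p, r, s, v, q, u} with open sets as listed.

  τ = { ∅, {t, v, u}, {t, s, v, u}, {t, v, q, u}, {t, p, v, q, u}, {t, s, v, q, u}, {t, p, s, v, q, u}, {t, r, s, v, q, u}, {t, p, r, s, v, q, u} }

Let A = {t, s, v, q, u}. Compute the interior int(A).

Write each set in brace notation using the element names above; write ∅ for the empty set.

{t, s, v, q, u}

interior: largest open inside A is {t, s, v, q, u} (from ∅, {t, v, u}, {t, v, q, u}, {t, s, v, u}, {t, s, v, q, u})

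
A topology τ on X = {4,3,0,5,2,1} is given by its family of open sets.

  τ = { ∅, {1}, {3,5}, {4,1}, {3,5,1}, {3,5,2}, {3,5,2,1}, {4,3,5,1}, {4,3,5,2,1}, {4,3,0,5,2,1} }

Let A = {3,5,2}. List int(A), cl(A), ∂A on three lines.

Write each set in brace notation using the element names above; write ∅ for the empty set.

opens ⊆ A: ∅, {3,5}, {3,5,2}; union → int = {3,5,2}
complement {4,0,1}; its interior {4,1}; cl(A) = X∖{4,1} = {3,0,5,2}
boundary = {3,0,5,2} ∖ {3,5,2} = {0}

int(A) = {3,5,2}
cl(A)  = {3,0,5,2}
∂A     = {0}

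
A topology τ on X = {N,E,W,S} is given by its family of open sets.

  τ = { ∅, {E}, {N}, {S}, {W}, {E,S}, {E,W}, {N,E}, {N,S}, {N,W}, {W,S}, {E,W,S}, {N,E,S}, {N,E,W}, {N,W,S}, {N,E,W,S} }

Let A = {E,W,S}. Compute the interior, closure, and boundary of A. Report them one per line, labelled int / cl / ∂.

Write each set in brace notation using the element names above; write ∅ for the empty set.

open subsets of A: ∅, {S}, {E}, {W}, {E,S}, {E,W}, {W,S}, {E,W,S}; so int(A) = {E,W,S}
closure: X∖int(X∖A) = X∖{N} = {E,W,S}
∂A = {E,W,S} minus {E,W,S} = ∅

int(A) = {E,W,S}
cl(A)  = {E,W,S}
∂A     = ∅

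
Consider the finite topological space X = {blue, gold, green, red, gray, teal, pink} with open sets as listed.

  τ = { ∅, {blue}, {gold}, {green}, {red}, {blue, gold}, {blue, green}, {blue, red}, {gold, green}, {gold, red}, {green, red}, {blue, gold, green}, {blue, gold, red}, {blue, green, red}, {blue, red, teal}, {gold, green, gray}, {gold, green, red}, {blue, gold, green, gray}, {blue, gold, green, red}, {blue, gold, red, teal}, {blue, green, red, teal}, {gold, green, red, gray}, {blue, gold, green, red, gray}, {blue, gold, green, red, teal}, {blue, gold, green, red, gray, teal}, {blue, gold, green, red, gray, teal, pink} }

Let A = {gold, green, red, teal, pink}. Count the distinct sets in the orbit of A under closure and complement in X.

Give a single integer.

cl via duality: int({blue, gray}) = {blue}, so X∖{blue} = {gold, green, red, gray, teal, pink}
Write k for closure, c for complement:
  1. A     = {gold, green, red, teal, pink}
  2. kA    = {gold, green, red, gray, teal, pink}
  3. cA    = {blue, gray}
  4. ckA   = {blue}
  5. kcA   = {blue, gray, teal, pink}
  6. kckA  = {blue, teal, pink}
  7. ckcA  = {gold, green, red}
  8. ckckA = {gold, green, red, gray}
applying k or c yields no new set

8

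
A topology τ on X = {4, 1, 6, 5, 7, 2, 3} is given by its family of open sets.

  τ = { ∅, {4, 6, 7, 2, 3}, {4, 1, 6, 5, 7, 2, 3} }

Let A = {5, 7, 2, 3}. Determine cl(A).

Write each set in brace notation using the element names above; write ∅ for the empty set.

cl via duality: int({4, 1, 6}) = ∅, so X∖∅ = {4, 1, 6, 5, 7, 2, 3}

{4, 1, 6, 5, 7, 2, 3}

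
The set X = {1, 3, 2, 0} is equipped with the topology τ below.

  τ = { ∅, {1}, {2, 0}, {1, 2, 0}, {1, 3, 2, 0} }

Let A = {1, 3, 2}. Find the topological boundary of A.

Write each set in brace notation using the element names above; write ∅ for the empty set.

{3, 2, 0}

interior: largest open inside A is {1} (from ∅, {1})
cl via duality: int({0}) = ∅, so X∖∅ = {1, 3, 2, 0}
cl∖int = {3, 2, 0}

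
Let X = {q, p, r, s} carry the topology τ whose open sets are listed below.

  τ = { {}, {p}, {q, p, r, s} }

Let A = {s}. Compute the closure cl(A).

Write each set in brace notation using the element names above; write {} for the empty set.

{q, r, s}

complement {q, p, r}; its interior {p}; cl(A) = X∖{p} = {q, r, s}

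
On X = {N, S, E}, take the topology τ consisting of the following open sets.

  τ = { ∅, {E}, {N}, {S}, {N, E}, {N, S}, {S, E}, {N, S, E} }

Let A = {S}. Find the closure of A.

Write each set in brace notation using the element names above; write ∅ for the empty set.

{S}

complement {N, E}; its interior {N, E}; cl(A) = X∖{N, E} = {S}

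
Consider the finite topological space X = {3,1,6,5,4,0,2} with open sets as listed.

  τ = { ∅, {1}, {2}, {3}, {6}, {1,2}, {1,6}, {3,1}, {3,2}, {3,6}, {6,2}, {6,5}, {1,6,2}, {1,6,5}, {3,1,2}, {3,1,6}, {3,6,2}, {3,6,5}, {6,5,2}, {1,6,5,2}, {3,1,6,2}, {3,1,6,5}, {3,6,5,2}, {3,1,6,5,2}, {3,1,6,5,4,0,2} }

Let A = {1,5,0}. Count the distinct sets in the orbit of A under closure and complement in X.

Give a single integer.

cl via duality: int({3,6,4,2}) = {3,6,2}, so X∖{3,6,2} = {1,5,4,0}
Write k for closure, c for complement:
  1. A     = {1,5,0}
  2. kA    = {1,5,4,0}
  3. cA    = {3,6,4,2}
  4. ckA   = {3,6,2}
  5. kcA   = {3,6,5,4,0,2}
  6. ckcA  = {1}
  7. kckcA = {1,4,0}
  8. ckckcA = {3,6,5,2}
applying k or c yields no new set

8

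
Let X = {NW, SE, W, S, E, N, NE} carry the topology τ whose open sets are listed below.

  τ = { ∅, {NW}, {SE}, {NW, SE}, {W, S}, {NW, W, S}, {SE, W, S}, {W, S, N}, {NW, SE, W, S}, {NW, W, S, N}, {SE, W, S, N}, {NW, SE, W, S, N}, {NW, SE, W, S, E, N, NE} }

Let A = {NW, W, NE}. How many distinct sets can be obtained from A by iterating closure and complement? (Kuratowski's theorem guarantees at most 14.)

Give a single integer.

10

cl via duality: int({SE, S, E, N}) = {SE}, so X∖{SE} = {NW, W, S, E, N, NE}
Write k for closure, c for complement:
  1. A     = {NW, W, NE}
  2. kA    = {NW, W, S, E, N, NE}
  3. cA    = {SE, S, E, N}
  4. ckA   = {SE}
  5. kcA   = {SE, W, S, E, N, NE}
  6. kckA  = {SE, E, NE}
  7. ckcA  = {NW}
  8. ckckA = {NW, W, S, N}
  9. kckcA = {NW, E, NE}
  10. ckckcA = {SE, W, S, N}
applying k or c yields no new set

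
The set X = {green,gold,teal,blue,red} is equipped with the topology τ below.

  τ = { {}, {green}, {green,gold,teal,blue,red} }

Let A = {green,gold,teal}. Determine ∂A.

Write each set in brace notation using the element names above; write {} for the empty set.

{gold,teal,blue,red}

U open, U⊆A: {}, {green}. int(A) = ⋃ = {green}
X∖A={blue,red}, int(X∖A)={}, hence cl(A)={green,gold,teal,blue,red}
∂A: remove int from cl → {gold,teal,blue,red}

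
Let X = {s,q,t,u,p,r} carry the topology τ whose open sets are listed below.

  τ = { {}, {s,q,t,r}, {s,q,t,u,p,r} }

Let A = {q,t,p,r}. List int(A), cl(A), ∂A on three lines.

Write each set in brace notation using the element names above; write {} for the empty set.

int(A) = {}
cl(A)  = {s,q,t,u,p,r}
∂A     = {s,q,t,u,p,r}

U open, U⊆A: {}. int(A) = ⋃ = {}
X∖A={s,u}, int(X∖A)={}, hence cl(A)={s,q,t,u,p,r}
∂A: remove int from cl → {s,q,t,u,p,r}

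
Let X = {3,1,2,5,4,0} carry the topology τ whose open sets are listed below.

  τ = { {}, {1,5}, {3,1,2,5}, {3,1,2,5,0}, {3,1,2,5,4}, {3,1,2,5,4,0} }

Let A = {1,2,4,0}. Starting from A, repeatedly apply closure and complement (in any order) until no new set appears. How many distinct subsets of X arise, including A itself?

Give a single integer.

complement {3,5}; its interior {}; cl(A) = X∖{} = {3,1,2,5,4,0}
With k = closure, c = complement:
  1. A     = {1,2,4,0}
  2. kA    = {3,1,2,5,4,0}
  3. cA    = {3,5}
  4. ckA   = {}
k, c of each give nothing new

4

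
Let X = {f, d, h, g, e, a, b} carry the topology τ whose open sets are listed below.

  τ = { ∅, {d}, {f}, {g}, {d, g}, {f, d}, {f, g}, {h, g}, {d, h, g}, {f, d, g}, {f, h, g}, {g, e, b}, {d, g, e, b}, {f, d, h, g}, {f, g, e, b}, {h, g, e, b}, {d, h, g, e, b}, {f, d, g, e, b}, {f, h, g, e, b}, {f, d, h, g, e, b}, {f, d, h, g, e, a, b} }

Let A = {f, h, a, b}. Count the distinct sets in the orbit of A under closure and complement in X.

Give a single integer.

8

X∖A={d, g, e}, int(X∖A)={d, g}, hence cl(A)={f, h, e, a, b}
Orbit (k=closure, c=complement):
  1. A     = {f, h, a, b}
  2. kA    = {f, h, e, a, b}
  3. cA    = {d, g, e}
  4. ckA   = {d, g}
  5. kcA   = {d, h, g, e, a, b}
  6. ckcA  = {f}
  7. kckcA = {f, a}
  8. ckckcA = {d, h, g, e, b}
(closed under both — stop)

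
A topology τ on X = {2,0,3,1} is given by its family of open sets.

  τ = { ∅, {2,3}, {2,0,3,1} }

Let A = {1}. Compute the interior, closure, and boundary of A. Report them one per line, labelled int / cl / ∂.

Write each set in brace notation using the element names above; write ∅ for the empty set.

int(A) = ∅
cl(A)  = {0,1}
∂A     = {0,1}

open subsets of A: ∅; so int(A) = ∅
closure: X∖int(X∖A) = X∖{2,3} = {0,1}
∂A = {0,1} minus ∅ = {0,1}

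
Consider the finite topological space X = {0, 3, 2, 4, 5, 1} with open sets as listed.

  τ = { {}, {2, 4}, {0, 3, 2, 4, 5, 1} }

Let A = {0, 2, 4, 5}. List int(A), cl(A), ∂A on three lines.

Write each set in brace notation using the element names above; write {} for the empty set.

open subsets of A: {}, {2, 4}; so int(A) = {2, 4}
closure: X∖int(X∖A) = X∖{} = {0, 3, 2, 4, 5, 1}
∂A = {0, 3, 2, 4, 5, 1} minus {2, 4} = {0, 3, 5, 1}

int(A) = {2, 4}
cl(A)  = {0, 3, 2, 4, 5, 1}
∂A     = {0, 3, 5, 1}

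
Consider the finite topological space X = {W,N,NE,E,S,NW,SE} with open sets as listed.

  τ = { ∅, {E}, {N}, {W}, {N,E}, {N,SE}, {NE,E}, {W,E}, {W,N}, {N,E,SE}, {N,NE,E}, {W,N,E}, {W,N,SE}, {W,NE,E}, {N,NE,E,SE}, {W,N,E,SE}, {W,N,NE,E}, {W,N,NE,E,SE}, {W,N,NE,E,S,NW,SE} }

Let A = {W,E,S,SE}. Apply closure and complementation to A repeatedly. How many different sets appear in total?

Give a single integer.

X∖A={N,NE,NW}, int(X∖A)={N}, hence cl(A)={W,NE,E,S,NW,SE}
Orbit (k=closure, c=complement):
  1. A     = {W,E,S,SE}
  2. kA    = {W,NE,E,S,NW,SE}
  3. cA    = {N,NE,NW}
  4. ckA   = {N}
  5. kcA   = {N,NE,S,NW,SE}
  6. kckA  = {N,S,NW,SE}
  7. ckcA  = {W,E}
  8. ckckA = {W,NE,E}
  9. kckcA = {W,NE,E,S,NW}
  10. ckckcA = {N,SE}
(closed under both — stop)

10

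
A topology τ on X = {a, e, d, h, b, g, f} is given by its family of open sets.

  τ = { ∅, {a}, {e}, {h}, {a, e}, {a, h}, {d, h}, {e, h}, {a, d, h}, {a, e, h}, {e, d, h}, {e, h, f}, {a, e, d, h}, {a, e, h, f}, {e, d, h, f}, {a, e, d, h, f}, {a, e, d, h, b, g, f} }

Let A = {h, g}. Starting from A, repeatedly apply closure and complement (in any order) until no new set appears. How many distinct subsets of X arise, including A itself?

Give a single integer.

complement {a, e, d, b, f}; its interior {a, e}; cl(A) = X∖{a, e} = {d, h, b, g, f}
With k = closure, c = complement:
  1. A     = {h, g}
  2. kA    = {d, h, b, g, f}
  3. cA    = {a, e, d, b, f}
  4. ckA   = {a, e}
  5. kcA   = {a, e, d, b, g, f}
  6. kckA  = {a, e, b, g, f}
  7. ckcA  = {h}
  8. ckckA = {d, h}
k, c of each give nothing new

8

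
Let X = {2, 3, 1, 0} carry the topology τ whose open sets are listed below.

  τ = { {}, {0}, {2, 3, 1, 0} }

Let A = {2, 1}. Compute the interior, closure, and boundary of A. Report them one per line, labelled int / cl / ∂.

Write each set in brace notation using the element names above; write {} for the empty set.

opens ⊆ A: {}; union → int = {}
complement {3, 0}; its interior {0}; cl(A) = X∖{0} = {2, 3, 1}
boundary = {2, 3, 1} ∖ {} = {2, 3, 1}

int(A) = {}
cl(A)  = {2, 3, 1}
∂A     = {2, 3, 1}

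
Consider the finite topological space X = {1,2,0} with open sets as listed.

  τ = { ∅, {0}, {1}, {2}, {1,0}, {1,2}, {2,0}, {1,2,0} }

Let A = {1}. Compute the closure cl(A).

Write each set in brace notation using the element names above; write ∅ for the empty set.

{1}

X∖A={2,0}, int(X∖A)={2,0}, hence cl(A)={1}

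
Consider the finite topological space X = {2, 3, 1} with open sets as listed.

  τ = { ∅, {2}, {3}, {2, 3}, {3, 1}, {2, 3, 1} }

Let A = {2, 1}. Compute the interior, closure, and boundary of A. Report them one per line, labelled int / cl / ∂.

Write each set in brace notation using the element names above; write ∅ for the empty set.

open subsets of A: ∅, {2}; so int(A) = {2}
closure: X∖int(X∖A) = X∖{3} = {2, 1}
∂A = {2, 1} minus {2} = {1}

int(A) = {2}
cl(A)  = {2, 1}
∂A     = {1}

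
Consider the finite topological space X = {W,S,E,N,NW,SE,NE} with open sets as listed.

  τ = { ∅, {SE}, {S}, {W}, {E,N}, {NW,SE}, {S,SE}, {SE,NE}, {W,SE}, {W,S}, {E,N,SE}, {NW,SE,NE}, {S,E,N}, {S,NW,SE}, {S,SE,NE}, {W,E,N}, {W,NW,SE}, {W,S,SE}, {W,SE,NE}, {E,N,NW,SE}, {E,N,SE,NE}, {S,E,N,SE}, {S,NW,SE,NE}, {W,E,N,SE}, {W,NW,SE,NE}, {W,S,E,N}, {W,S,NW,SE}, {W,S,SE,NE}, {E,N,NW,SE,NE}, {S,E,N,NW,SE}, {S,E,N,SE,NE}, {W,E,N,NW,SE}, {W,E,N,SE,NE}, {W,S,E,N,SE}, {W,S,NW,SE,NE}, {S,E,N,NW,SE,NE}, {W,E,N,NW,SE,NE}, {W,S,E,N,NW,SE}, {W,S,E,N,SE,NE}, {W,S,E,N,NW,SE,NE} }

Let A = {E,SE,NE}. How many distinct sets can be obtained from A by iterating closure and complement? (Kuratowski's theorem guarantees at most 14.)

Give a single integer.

complement {W,S,N,NW}; its interior {W,S}; cl(A) = X∖{W,S} = {E,N,NW,SE,NE}
With k = closure, c = complement:
  1. A     = {E,SE,NE}
  2. kA    = {E,N,NW,SE,NE}
  3. cA    = {W,S,N,NW}
  4. ckA   = {W,S}
  5. kcA   = {W,S,E,N,NW}
  6. ckcA  = {SE,NE}
  7. kckcA = {NW,SE,NE}
  8. ckckcA = {W,S,E,N}
k, c of each give nothing new

8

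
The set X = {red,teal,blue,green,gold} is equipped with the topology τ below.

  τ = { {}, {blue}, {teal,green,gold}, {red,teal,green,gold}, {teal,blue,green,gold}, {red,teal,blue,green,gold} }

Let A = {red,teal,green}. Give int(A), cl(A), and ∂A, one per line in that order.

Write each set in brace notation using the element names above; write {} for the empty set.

int(A) = {}
cl(A)  = {red,teal,green,gold}
∂A     = {red,teal,green,gold}

opens ⊆ A: {}; union → int = {}
complement {blue,gold}; its interior {blue}; cl(A) = X∖{blue} = {red,teal,green,gold}
boundary = {red,teal,green,gold} ∖ {} = {red,teal,green,gold}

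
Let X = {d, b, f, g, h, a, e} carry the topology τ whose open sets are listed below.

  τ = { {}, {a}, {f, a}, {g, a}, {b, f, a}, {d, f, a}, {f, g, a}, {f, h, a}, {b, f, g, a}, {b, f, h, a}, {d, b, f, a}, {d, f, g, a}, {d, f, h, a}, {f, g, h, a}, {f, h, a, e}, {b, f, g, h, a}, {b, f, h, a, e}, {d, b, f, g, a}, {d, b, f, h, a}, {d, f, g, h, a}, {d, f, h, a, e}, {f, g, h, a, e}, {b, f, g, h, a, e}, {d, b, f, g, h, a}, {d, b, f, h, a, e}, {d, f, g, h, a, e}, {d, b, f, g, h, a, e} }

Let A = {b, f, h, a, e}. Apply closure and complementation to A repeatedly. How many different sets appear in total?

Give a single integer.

X∖A={d, g}, int(X∖A)={}, hence cl(A)={d, b, f, g, h, a, e}
Orbit (k=closure, c=complement):
  1. A     = {b, f, h, a, e}
  2. kA    = {d, b, f, g, h, a, e}
  3. cA    = {d, g}
  4. ckA   = {}
(closed under both — stop)

4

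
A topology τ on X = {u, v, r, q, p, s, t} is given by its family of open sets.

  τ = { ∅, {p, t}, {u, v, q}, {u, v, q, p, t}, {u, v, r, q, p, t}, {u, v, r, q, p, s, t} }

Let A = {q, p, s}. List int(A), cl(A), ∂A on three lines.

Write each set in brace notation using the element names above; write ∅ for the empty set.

int(A) = ∅
cl(A)  = {u, v, r, q, p, s, t}
∂A     = {u, v, r, q, p, s, t}

opens ⊆ A: ∅; union → int = ∅
complement {u, v, r, t}; its interior ∅; cl(A) = X∖∅ = {u, v, r, q, p, s, t}
boundary = {u, v, r, q, p, s, t} ∖ ∅ = {u, v, r, q, p, s, t}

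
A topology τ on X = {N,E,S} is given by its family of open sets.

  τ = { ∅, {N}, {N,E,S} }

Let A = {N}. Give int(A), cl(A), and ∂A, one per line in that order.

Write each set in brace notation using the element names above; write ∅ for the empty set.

U open, U⊆A: ∅, {N}. int(A) = ⋃ = {N}
X∖A={E,S}, int(X∖A)=∅, hence cl(A)={N,E,S}
∂A: remove int from cl → {E,S}

int(A) = {N}
cl(A)  = {N,E,S}
∂A     = {E,S}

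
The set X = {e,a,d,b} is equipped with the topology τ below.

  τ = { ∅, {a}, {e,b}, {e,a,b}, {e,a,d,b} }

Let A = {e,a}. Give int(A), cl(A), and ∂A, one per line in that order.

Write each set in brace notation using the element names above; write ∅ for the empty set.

open subsets of A: ∅, {a}; so int(A) = {a}
closure: X∖int(X∖A) = X∖∅ = {e,a,d,b}
∂A = {e,a,d,b} minus {a} = {e,d,b}

int(A) = {a}
cl(A)  = {e,a,d,b}
∂A     = {e,d,b}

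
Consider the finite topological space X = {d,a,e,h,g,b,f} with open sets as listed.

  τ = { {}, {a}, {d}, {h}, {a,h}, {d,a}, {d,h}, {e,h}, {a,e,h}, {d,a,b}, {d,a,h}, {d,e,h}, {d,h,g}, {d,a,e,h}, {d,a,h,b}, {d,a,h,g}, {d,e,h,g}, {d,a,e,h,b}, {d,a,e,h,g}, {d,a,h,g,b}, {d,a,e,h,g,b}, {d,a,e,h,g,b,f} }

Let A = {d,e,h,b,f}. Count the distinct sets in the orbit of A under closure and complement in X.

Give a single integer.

8

cl via duality: int({a,g}) = {a}, so X∖{a} = {d,e,h,g,b,f}
Write k for closure, c for complement:
  1. A     = {d,e,h,b,f}
  2. kA    = {d,e,h,g,b,f}
  3. cA    = {a,g}
  4. ckA   = {a}
  5. kcA   = {a,g,b,f}
  6. kckA  = {a,b,f}
  7. ckcA  = {d,e,h}
  8. ckckA = {d,e,h,g}
applying k or c yields no new set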